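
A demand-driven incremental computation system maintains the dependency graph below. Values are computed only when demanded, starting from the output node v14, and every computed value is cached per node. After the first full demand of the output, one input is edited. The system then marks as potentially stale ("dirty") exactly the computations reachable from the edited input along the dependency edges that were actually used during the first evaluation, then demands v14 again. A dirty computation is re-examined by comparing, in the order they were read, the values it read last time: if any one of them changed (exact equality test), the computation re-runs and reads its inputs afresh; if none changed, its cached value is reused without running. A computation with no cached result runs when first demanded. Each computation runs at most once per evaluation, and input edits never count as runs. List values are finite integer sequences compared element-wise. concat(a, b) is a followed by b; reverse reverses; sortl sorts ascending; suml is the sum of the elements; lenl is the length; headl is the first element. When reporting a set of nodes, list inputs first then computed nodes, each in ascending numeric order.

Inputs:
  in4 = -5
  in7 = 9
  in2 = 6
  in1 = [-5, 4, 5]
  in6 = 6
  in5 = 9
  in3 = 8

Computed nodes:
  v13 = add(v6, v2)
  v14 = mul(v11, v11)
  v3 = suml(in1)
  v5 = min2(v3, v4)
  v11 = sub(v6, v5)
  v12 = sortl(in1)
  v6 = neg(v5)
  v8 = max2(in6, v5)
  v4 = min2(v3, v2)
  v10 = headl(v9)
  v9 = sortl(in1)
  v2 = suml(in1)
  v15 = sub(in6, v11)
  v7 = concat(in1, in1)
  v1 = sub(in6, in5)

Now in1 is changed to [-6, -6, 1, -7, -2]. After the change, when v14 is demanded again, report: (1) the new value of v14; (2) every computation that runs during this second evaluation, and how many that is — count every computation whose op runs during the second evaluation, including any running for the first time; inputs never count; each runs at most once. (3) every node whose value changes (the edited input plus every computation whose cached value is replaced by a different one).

First evaluation (everything demanded from the output):
  v2 = suml([-5, 4, 5]) = 4
  v3 = suml([-5, 4, 5]) = 4
  v4 = min2(4, 4) = 4
  v5 = min2(4, 4) = 4
  v6 = neg(4) = -4
  v11 = sub(-4, 4) = -8
  v14 = mul(-8, -8) = 64

Propagation after the edit:
  v2: runs — in1 [-5, 4, 5]->[-6, -6, 1, -7, -2]; result -20.
  v3: runs — in1 [-5, 4, 5]->[-6, -6, 1, -7, -2]; result -20.
  v4: runs — v3 4->-20; v2 4->-20; result -20.
  v5: runs — v3 4->-20; v4 4->-20; result -20.
  v6: runs — v5 4->-20; result 20.
  v11: runs — v6 -4->20; v5 4->-20; result 40.
  v14: runs — v11 -8->40; v11 -8->40; result 1600.

New value of v14: 1600.
Computations that run: v2, v3, v4, v5, v6, v11, v14 — 7 in total.
Values that change: in1, v2, v3, v4, v5, v6, v11, v14.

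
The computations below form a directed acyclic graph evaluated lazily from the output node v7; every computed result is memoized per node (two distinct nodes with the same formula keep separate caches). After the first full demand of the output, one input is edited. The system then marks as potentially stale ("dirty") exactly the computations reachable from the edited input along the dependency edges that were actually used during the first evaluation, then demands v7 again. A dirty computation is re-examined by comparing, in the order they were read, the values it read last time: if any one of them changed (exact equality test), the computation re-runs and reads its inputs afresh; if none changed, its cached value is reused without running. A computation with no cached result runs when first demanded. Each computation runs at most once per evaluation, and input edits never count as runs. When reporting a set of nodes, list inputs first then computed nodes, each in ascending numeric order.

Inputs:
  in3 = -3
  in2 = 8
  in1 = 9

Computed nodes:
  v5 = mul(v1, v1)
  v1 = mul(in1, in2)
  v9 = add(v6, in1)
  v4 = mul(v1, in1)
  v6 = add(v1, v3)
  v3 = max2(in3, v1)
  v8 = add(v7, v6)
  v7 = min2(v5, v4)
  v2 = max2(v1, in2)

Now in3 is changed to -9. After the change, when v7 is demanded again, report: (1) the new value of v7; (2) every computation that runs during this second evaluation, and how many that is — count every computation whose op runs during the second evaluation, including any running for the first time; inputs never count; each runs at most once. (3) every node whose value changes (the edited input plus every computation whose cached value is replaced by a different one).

Demanding v7 again yields 648.
0 computations run: none.
The nodes whose values change: in3.
Note the shortcut — in3 feeds only undemanded nodes, so no recomputation happens.

First demand of the output computes:
  v1 = mul(9, 8) = 72
  v4 = mul(72, 9) = 648
  v5 = mul(72, 72) = 5184
  v7 = min2(5184, 648) = 648

After the edit, cleaning proceeds:
  in3 only reaches undemanded nodes; the second demand re-runs nothing.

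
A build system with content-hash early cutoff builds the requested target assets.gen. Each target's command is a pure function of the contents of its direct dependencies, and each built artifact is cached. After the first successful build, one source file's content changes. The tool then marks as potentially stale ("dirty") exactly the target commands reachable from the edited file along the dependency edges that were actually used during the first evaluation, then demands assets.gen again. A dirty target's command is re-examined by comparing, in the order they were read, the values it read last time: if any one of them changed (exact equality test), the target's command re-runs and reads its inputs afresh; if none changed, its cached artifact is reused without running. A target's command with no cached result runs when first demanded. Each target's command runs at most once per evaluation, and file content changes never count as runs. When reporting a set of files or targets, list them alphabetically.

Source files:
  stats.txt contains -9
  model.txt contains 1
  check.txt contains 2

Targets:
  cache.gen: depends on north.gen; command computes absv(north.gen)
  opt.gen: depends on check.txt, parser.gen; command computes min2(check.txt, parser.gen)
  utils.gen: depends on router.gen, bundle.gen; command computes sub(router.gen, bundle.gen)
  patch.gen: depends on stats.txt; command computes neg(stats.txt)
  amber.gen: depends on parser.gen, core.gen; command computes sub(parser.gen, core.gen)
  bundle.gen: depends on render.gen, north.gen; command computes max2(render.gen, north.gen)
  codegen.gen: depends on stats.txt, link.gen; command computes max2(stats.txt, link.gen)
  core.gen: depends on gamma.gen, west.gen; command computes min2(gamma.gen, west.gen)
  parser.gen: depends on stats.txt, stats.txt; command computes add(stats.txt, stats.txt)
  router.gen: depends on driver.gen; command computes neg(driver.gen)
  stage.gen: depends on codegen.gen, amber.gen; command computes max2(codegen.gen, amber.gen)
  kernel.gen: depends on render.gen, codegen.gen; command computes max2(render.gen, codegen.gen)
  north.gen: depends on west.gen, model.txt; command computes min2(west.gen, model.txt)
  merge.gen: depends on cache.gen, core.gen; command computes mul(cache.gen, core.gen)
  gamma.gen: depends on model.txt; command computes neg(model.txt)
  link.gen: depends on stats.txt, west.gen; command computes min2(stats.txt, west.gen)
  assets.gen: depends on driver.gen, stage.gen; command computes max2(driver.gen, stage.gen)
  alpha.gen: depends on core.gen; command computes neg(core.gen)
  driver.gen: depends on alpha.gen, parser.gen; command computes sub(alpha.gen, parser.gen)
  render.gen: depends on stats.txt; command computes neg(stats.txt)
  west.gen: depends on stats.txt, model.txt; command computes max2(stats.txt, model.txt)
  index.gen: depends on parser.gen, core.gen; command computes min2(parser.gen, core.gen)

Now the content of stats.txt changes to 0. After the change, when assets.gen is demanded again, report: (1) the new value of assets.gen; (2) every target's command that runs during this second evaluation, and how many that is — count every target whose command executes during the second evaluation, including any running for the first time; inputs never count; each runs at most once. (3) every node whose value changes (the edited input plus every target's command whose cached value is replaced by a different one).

New value of assets.gen: 1.
Target commands that run: amber.gen, assets.gen, codegen.gen, driver.gen, link.gen, parser.gen, stage.gen, west.gen — 8 in total.
Values that change: amber.gen, assets.gen, codegen.gen, driver.gen, link.gen, parser.gen, stage.gen, stats.txt.
Key observation: the cutoff stops propagation at core.gen — its inputs' values are unchanged, so it reuses its cache.

First evaluation (everything demanded from the output):
  gamma.gen = neg(1) = -1
  parser.gen = add(-9, -9) = -18
  west.gen = max2(-9, 1) = 1
  core.gen = min2(-1, 1) = -1
  alpha.gen = neg(-1) = 1
  amber.gen = sub(-18, -1) = -17
  driver.gen = sub(1, -18) = 19
  link.gen = min2(-9, 1) = -9
  codegen.gen = max2(-9, -9) = -9
  stage.gen = max2(-9, -17) = -9
  assets.gen = max2(19, -9) = 19

Propagation after the edit:
  parser.gen: runs — stats.txt -9->0; stats.txt -9->0; result 0.
  west.gen: runs — stats.txt -9->0; result 1 (same value as before).
  core.gen: checked — values it read are unchanged (gamma.gen unchanged, west.gen unchanged); reused cached -1 without running.
  alpha.gen: checked — values it read are unchanged (core.gen unchanged); reused cached 1 without running.
  amber.gen: runs — parser.gen -18->0; result 1.
  driver.gen: runs — parser.gen -18->0; result 1.
  link.gen: runs — stats.txt -9->0; result 0.
  codegen.gen: runs — stats.txt -9->0; link.gen -9->0; result 0.
  stage.gen: runs — codegen.gen -9->0; amber.gen -17->1; result 1.
  assets.gen: runs — driver.gen 19->1; stage.gen -9->1; result 1.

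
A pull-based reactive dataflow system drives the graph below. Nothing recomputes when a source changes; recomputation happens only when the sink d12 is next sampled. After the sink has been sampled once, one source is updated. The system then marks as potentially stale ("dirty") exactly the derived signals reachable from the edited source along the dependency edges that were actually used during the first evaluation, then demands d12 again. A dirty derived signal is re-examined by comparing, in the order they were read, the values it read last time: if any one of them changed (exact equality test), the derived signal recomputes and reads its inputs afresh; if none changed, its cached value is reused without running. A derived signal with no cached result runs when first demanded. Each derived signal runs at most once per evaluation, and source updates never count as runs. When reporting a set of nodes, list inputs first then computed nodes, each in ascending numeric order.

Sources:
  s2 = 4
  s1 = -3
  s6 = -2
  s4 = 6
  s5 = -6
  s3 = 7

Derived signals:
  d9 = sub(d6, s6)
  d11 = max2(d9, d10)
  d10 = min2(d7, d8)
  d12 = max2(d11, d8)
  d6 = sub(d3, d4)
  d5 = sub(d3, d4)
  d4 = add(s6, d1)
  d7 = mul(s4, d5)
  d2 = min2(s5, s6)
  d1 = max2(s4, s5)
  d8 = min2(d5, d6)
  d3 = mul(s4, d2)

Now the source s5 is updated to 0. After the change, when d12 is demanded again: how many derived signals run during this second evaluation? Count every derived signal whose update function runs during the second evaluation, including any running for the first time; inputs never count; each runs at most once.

Derived signals that run: d1, d2, d3, d5, d6, d7, d8, d9, d10, d11, d12 — 11 in total.
Key observation: the cutoff stops propagation at d4 — its inputs' values are unchanged, so it reuses its cache.

First evaluation (everything demanded from the output):
  d1 = max2(6, -6) = 6
  d2 = min2(-6, -2) = -6
  d3 = mul(6, -6) = -36
  d4 = add(-2, 6) = 4
  d5 = sub(-36, 4) = -40
  d6 = sub(-36, 4) = -40
  d7 = mul(6, -40) = -240
  d8 = min2(-40, -40) = -40
  d9 = sub(-40, -2) = -38
  d10 = min2(-240, -40) = -240
  d11 = max2(-38, -240) = -38
  d12 = max2(-38, -40) = -38

Propagation after the edit:
  d1: runs — s5 -6->0; result 6 (same value as before).
  d2: runs — s5 -6->0; result -2.
  d3: runs — d2 -6->-2; result -12.
  d4: checked — values it read are unchanged (s6 unchanged, d1 unchanged); reused cached 4 without running.
  d5: runs — d3 -36->-12; result -16.
  d6: runs — d3 -36->-12; result -16.
  d7: runs — d5 -40->-16; result -96.
  d8: runs — d5 -40->-16; d6 -40->-16; result -16.
  d9: runs — d6 -40->-16; result -14.
  d10: runs — d7 -240->-96; d8 -40->-16; result -96.
  d11: runs — d9 -38->-14; d10 -240->-96; result -14.
  d12: runs — d11 -38->-14; d8 -40->-16; result -14.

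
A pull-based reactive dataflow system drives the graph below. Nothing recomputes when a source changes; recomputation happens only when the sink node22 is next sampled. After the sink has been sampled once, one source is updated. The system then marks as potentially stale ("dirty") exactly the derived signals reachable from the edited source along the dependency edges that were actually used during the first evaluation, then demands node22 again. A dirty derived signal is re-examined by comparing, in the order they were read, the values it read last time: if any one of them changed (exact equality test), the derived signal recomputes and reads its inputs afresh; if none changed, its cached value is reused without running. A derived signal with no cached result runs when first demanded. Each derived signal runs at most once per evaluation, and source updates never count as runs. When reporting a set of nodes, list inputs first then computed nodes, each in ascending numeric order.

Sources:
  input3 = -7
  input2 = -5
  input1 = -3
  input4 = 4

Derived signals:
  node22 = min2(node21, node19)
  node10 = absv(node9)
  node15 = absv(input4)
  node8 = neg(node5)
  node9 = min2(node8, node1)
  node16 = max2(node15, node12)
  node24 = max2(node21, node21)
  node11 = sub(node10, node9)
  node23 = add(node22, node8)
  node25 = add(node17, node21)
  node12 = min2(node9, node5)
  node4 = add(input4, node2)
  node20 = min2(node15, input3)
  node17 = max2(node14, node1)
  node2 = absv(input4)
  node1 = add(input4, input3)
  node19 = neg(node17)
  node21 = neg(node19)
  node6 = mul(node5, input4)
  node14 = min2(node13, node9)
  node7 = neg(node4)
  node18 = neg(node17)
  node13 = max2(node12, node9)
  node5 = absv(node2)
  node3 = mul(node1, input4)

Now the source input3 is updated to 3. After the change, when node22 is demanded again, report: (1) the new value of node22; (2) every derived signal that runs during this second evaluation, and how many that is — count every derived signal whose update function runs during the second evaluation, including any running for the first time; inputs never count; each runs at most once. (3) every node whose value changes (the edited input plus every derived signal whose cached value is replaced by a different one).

New value of node22: -7.
Derived signals that run: node1, node9, node17, node19, node21, node22 — 6 in total.
Values that change: input3, node1, node17, node19, node21, node22.
Key observation: the cutoff stops propagation at node12 — its inputs' values are unchanged, so it reuses its cache.

First evaluation (everything demanded from the output):
  node1 = add(4, -7) = -3
  node2 = absv(4) = 4
  node5 = absv(4) = 4
  node8 = neg(4) = -4
  node9 = min2(-4, -3) = -4
  node12 = min2(-4, 4) = -4
  node13 = max2(-4, -4) = -4
  node14 = min2(-4, -4) = -4
  node17 = max2(-4, -3) = -3
  node19 = neg(-3) = 3
  node21 = neg(3) = -3
  node22 = min2(-3, 3) = -3

Propagation after the edit:
  node1: runs — input3 -7->3; result 7.
  node9: runs — node1 -3->7; result -4 (same value as before).
  node12: checked — values it read are unchanged (node9 unchanged, node5 unchanged); reused cached -4 without running.
  node13: checked — values it read are unchanged (node12 unchanged, node9 unchanged); reused cached -4 without running.
  node14: checked — values it read are unchanged (node13 unchanged, node9 unchanged); reused cached -4 without running.
  node17: runs — node1 -3->7; result 7.
  node19: runs — node17 -3->7; result -7.
  node21: runs — node19 3->-7; result 7.
  node22: runs — node21 -3->7; node19 3->-7; result -7.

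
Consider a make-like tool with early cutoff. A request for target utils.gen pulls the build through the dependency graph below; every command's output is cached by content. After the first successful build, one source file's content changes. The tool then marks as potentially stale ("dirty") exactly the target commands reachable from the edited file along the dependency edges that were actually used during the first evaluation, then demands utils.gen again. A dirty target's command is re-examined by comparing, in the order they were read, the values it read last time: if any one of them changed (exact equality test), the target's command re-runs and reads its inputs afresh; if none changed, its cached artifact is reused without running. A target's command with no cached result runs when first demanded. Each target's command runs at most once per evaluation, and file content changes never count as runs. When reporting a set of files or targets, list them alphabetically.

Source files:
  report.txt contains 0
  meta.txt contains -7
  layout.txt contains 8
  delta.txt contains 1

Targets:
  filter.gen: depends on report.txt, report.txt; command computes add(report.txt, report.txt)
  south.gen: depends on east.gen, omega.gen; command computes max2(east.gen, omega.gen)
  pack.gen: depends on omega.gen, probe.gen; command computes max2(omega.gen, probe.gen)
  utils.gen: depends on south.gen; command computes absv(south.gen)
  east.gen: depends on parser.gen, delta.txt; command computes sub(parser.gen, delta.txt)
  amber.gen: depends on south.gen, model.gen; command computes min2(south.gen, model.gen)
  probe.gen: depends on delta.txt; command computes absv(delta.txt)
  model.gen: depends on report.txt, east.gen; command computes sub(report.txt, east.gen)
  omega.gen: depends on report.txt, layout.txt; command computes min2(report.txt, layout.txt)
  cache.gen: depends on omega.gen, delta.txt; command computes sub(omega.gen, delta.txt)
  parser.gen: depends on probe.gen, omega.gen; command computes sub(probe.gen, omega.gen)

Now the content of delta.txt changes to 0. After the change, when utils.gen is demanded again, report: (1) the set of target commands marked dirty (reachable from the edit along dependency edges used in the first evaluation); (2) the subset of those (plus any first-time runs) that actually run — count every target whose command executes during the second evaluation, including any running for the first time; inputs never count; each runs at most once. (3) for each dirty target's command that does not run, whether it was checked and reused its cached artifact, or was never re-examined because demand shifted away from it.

The edit dirties: east.gen, parser.gen, probe.gen, south.gen, utils.gen.
3 target commands run: east.gen, parser.gen, probe.gen.
Cache hits after checking: south.gen, utils.gen.
Note the absorption at east.gen: it re-runs yet its value is the same, leaving the output's value untouched.

First demand of the output computes:
  omega.gen = min2(0, 8) = 0
  probe.gen = absv(1) = 1
  parser.gen = sub(1, 0) = 1
  east.gen = sub(1, 1) = 0
  south.gen = max2(0, 0) = 0
  utils.gen = absv(0) = 0

After the edit, cleaning proceeds:
  probe.gen: a read changed (delta.txt 1->0) — executes, giving 0.
  parser.gen: a read changed (probe.gen 1->0) — executes, giving 0.
  east.gen: a read changed (parser.gen 1->0; delta.txt 1->0) — executes, giving 0 — identical to its old value.
  south.gen: dirty, but its reads are unchanged (east.gen unchanged, omega.gen unchanged); cached 0 stands.
  utils.gen: dirty, but its reads are unchanged (south.gen unchanged); cached 0 stands.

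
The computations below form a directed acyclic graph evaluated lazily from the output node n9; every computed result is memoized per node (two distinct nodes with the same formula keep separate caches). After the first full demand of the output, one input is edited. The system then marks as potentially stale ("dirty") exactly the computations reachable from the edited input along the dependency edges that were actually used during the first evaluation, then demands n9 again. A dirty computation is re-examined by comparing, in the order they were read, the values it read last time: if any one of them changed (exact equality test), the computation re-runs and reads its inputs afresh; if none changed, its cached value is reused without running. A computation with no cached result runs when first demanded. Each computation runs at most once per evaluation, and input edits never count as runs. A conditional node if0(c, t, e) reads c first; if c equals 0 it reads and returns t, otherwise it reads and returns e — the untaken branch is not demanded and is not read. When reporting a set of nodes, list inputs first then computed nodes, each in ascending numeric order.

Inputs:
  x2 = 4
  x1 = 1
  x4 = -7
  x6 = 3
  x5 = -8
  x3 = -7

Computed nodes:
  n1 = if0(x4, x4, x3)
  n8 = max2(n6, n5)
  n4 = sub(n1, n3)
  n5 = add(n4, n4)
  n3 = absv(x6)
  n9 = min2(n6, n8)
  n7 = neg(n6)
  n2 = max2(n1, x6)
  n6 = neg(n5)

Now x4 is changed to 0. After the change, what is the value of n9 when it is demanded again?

First demand of the output computes:
  n1 = if0(x4=-7 -> else branch x3) = -7
  n3 = absv(3) = 3
  n4 = sub(-7, 3) = -10
  n5 = add(-10, -10) = -20
  n6 = neg(-20) = 20
  n8 = max2(20, -20) = 20
  n9 = min2(20, 20) = 20

After the edit, cleaning proceeds:
  n1: a read changed (x4 -7->0) — executes, giving 0.
  n4: a read changed (n1 -7->0) — executes, giving -3.
  n5: a read changed (n4 -10->-3; n4 -10->-3) — executes, giving -6.
  n6: a read changed (n5 -20->-6) — executes, giving 6.
  n8: a read changed (n6 20->6; n5 -20->-6) — executes, giving 6.
  n9: a read changed (n6 20->6; n8 20->6) — executes, giving 6.

Demanding n9 again yields 6.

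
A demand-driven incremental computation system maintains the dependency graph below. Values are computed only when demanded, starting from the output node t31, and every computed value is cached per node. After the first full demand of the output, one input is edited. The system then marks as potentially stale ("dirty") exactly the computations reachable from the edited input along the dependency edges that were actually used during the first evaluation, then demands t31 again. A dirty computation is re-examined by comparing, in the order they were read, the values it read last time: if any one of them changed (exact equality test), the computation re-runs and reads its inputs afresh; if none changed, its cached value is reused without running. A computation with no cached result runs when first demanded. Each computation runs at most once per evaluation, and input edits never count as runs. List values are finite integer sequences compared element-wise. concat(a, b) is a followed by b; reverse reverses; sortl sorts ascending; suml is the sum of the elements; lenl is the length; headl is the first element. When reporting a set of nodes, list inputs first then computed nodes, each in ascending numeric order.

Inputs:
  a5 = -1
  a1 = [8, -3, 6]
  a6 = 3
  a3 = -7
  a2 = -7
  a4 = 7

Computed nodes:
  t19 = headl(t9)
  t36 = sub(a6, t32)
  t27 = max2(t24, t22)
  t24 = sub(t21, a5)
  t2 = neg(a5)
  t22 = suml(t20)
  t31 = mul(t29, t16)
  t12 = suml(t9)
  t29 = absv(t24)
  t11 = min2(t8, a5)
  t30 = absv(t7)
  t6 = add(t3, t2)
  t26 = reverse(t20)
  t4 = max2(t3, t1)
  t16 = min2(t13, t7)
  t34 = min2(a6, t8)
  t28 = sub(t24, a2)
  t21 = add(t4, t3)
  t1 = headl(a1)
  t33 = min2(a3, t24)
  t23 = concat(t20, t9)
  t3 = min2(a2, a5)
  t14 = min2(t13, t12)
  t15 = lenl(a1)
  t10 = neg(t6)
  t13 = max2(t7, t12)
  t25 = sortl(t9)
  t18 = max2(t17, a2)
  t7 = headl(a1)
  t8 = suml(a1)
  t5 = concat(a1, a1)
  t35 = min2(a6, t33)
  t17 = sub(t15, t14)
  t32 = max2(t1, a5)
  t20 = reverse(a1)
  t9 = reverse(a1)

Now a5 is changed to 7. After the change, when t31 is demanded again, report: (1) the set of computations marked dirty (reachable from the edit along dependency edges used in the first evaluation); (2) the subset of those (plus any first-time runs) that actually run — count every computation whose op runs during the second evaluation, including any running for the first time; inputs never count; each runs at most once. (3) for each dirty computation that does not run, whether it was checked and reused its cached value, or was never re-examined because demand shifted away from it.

First evaluation (everything demanded from the output):
  t1 = headl([8, -3, 6]) = 8
  t3 = min2(-7, -1) = -7
  t4 = max2(-7, 8) = 8
  t7 = headl([8, -3, 6]) = 8
  t9 = reverse([8, -3, 6]) = [6, -3, 8]
  t12 = suml([6, -3, 8]) = 11
  t13 = max2(8, 11) = 11
  t16 = min2(11, 8) = 8
  t21 = add(8, -7) = 1
  t24 = sub(1, -1) = 2
  t29 = absv(2) = 2
  t31 = mul(2, 8) = 16

Propagation after the edit:
  t3: runs — a5 -1->7; result -7 (same value as before).
  t4: checked — values it read are unchanged (t3 unchanged, t1 unchanged); reused cached 8 without running.
  t21: checked — values it read are unchanged (t4 unchanged, t3 unchanged); reused cached 1 without running.
  t24: runs — a5 -1->7; result -6.
  t29: runs — t24 2->-6; result 6.
  t31: runs — t29 2->6; result 48.

Key observation: the cutoff stops propagation at t4 — its inputs' values are unchanged, so it reuses its cache.

Marked dirty: t3, t4, t21, t24, t29, t31.
Computations that run: t3, t24, t29, t31 — 4 in total.
Checked but reused from cache: t4, t21.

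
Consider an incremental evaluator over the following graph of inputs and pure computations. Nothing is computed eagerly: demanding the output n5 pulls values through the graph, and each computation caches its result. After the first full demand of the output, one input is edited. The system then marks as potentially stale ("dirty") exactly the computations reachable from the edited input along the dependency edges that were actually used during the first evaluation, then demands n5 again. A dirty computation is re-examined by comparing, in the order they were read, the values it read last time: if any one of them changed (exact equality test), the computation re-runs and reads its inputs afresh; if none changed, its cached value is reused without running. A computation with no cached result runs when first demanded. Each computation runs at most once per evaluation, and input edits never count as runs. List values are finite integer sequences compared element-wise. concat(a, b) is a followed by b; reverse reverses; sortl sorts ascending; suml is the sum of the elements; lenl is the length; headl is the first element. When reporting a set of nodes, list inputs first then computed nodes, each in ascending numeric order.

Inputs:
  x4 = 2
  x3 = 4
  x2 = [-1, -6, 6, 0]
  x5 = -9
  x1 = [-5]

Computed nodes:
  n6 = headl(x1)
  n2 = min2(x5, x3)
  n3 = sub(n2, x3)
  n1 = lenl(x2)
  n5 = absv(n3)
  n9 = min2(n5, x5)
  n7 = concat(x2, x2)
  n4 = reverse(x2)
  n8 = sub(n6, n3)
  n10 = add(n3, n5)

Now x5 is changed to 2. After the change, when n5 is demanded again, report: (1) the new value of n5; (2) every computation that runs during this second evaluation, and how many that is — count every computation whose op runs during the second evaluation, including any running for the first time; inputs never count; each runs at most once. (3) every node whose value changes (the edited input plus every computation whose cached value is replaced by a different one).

Initial pass — values computed on the first demand:
  n2 = min2(-9, 4) = -9
  n3 = sub(-9, 4) = -13
  n5 = absv(-13) = 13

Second demand — change propagation:
  n2: re-runs because x5 -9->2; new result 2.
  n3: re-runs because n2 -9->2; new result -2.
  n5: re-runs because n3 -13->-2; new result 2.

n5 now evaluates to 2.
Run set: n2, n3, n5 (3 run).
Changed values: x5, n2, n3, n5.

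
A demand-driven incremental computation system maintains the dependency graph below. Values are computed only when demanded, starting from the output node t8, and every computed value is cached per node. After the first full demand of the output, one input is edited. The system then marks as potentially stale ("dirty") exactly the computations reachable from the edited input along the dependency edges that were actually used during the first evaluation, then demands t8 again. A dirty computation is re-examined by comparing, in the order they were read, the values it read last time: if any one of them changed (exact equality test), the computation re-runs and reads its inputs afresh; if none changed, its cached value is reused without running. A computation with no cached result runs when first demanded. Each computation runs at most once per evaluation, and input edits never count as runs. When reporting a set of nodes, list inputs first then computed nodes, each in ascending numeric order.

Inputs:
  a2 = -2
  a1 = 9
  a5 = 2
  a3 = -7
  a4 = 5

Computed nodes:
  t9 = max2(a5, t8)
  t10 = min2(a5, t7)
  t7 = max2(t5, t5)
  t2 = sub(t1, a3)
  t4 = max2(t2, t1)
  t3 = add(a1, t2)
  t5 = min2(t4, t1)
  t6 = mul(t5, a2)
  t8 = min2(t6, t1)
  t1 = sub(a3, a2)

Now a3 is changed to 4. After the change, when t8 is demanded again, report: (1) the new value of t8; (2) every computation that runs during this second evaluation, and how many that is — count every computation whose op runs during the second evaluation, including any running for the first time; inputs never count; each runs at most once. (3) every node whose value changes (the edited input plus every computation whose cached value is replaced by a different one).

First evaluation (everything demanded from the output):
  t1 = sub(-7, -2) = -5
  t2 = sub(-5, -7) = 2
  t4 = max2(2, -5) = 2
  t5 = min2(2, -5) = -5
  t6 = mul(-5, -2) = 10
  t8 = min2(10, -5) = -5

Propagation after the edit:
  t1: runs — a3 -7->4; result 6.
  t2: runs — t1 -5->6; a3 -7->4; result 2 (same value as before).
  t4: runs — t1 -5->6; result 6.
  t5: runs — t4 2->6; t1 -5->6; result 6.
  t6: runs — t5 -5->6; result -12.
  t8: runs — t6 10->-12; t1 -5->6; result -12.

New value of t8: -12.
Computations that run: t1, t2, t4, t5, t6, t8 — 6 in total.
Values that change: a3, t1, t4, t5, t6, t8.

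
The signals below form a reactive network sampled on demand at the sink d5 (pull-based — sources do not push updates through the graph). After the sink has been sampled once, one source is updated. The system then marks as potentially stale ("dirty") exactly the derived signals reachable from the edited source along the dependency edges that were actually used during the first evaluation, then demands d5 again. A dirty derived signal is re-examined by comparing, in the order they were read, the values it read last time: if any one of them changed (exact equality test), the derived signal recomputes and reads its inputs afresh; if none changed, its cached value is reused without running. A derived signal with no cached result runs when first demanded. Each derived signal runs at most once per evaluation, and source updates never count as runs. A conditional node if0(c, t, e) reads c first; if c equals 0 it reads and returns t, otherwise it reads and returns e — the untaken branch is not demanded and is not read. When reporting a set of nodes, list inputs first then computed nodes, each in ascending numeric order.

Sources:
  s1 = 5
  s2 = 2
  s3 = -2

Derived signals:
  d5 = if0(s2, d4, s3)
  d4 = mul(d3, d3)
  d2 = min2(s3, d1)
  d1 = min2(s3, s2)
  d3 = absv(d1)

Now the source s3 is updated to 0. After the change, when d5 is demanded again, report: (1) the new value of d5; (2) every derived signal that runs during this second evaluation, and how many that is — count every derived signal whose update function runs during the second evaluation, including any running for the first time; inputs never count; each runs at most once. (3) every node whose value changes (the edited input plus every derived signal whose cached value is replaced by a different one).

d5 now evaluates to 0.
Run set: d5 (1 run).
Changed values: s3, d5.

Initial pass — values computed on the first demand:
  d5 = if0(s2=2 -> else branch s3) = -2

Second demand — change propagation:
  d5: re-runs because s3 -2->0; new result 0.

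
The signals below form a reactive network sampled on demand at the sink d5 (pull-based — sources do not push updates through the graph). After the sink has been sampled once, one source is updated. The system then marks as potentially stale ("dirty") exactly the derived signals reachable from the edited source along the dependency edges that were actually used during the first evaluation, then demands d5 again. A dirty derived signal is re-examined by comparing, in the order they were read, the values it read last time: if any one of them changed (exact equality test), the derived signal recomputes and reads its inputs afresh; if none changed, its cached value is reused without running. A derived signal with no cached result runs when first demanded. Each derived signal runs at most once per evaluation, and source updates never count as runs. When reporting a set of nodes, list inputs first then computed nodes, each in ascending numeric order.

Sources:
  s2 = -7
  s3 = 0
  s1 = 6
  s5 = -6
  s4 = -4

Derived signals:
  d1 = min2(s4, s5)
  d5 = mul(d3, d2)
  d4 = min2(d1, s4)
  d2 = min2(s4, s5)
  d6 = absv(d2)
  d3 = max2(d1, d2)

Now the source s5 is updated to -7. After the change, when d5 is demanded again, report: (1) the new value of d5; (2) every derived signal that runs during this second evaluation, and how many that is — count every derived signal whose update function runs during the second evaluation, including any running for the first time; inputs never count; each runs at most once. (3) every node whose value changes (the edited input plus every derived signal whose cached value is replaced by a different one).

Initial pass — values computed on the first demand:
  d1 = min2(-4, -6) = -6
  d2 = min2(-4, -6) = -6
  d3 = max2(-6, -6) = -6
  d5 = mul(-6, -6) = 36

Second demand — change propagation:
  d1: re-runs because s5 -6->-7; new result -7.
  d2: re-runs because s5 -6->-7; new result -7.
  d3: re-runs because d1 -6->-7; d2 -6->-7; new result -7.
  d5: re-runs because d3 -6->-7; d2 -6->-7; new result 49.

d5 now evaluates to 49.
Run set: d1, d2, d3, d5 (4 run).
Changed values: s5, d1, d2, d3, d5.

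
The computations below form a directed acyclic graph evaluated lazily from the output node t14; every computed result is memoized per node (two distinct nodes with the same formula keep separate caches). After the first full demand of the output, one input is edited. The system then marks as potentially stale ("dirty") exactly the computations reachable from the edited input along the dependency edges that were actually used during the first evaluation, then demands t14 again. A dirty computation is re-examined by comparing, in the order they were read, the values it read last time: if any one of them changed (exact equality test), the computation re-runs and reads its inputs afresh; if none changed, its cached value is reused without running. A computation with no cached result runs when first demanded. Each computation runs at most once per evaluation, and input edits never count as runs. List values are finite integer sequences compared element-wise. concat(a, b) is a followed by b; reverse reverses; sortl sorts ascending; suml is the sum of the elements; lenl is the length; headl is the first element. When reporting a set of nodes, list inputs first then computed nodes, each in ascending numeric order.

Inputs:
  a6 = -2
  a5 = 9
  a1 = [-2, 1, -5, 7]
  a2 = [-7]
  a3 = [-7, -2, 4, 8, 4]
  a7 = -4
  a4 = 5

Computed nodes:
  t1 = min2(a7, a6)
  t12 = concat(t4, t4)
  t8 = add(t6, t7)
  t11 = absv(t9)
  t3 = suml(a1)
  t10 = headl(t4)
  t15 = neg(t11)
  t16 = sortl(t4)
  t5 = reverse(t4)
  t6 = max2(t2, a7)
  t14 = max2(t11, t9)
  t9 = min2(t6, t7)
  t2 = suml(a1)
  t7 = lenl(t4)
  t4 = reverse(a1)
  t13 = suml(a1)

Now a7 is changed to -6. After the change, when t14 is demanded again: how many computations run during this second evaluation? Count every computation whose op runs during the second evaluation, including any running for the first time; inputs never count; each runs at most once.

First demand of the output computes:
  t2 = suml([-2, 1, -5, 7]) = 1
  t4 = reverse([-2, 1, -5, 7]) = [7, -5, 1, -2]
  t6 = max2(1, -4) = 1
  t7 = lenl([7, -5, 1, -2]) = 4
  t9 = min2(1, 4) = 1
  t11 = absv(1) = 1
  t14 = max2(1, 1) = 1

After the edit, cleaning proceeds:
  t6: a read changed (a7 -4->-6) — executes, giving 1 — identical to its old value.
  t9: dirty, but its reads are unchanged (t6 unchanged, t7 unchanged); cached 1 stands.
  t11: dirty, but its reads are unchanged (t9 unchanged); cached 1 stands.
  t14: dirty, but its reads are unchanged (t11 unchanged, t9 unchanged); cached 1 stands.

Note the absorption at t6: it re-runs yet its value is the same, leaving the output's value untouched.

1 computations run: t6.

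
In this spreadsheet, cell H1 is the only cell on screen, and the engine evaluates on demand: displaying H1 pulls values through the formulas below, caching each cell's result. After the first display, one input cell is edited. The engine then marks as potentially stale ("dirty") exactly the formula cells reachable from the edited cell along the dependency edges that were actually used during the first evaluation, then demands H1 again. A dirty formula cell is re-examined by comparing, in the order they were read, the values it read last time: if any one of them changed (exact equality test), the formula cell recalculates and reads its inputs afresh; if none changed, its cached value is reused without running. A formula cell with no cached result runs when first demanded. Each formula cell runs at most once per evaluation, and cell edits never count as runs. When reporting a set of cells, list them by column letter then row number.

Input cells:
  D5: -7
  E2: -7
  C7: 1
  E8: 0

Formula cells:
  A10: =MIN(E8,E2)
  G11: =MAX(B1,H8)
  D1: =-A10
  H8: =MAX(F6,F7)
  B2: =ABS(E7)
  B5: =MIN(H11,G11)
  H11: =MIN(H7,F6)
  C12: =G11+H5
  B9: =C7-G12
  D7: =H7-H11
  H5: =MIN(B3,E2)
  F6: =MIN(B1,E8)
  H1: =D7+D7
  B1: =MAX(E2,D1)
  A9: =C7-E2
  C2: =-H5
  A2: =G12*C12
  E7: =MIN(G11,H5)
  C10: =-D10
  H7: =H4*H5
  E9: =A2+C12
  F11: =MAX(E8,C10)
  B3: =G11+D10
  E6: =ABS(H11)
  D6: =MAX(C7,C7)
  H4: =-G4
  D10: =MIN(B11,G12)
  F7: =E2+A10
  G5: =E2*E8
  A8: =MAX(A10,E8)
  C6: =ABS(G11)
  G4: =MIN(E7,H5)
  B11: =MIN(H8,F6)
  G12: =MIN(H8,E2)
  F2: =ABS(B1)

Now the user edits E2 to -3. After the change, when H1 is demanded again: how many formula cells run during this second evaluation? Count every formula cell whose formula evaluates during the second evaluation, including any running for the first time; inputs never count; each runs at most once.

Initial pass — values computed on the first demand:
  A10 = MIN(0, -7) = -7
  D1 = -(-7) = 7
  B1 = MAX(-7, 7) = 7
  F6 = MIN(7, 0) = 0
  F7 = -7 + -7 = -14
  H8 = MAX(0, -14) = 0
  B11 = MIN(0, 0) = 0
  G11 = MAX(7, 0) = 7
  G12 = MIN(0, -7) = -7
  D10 = MIN(0, -7) = -7
  B3 = 7 + -7 = 0
  H5 = MIN(0, -7) = -7
  E7 = MIN(7, -7) = -7
  G4 = MIN(-7, -7) = -7
  H4 = -(-7) = 7
  H7 = 7 * -7 = -49
  H11 = MIN(-49, 0) = -49
  D7 = -49 - -49 = 0
  H1 = 0 + 0 = 0

Second demand — change propagation:
  A10: re-runs because E2 -7->-3; new result -3.
  D1: re-runs because A10 -7->-3; new result 3.
  B1: re-runs because E2 -7->-3; D1 7->3; new result 3.
  F6: re-runs because B1 7->3; new result 0 (unchanged).
  F7: re-runs because E2 -7->-3; A10 -7->-3; new result -6.
  H8: re-runs because F7 -14->-6; new result 0 (unchanged).
  B11: re-examined; everything it read last time is the same (H8 unchanged, F6 unchanged) — cache 0 kept, no run.
  G11: re-runs because B1 7->3; new result 3.
  G12: re-runs because E2 -7->-3; new result -3.
  D10: re-runs because G12 -7->-3; new result -3.
  B3: re-runs because G11 7->3; D10 -7->-3; new result 0 (unchanged).
  H5: re-runs because E2 -7->-3; new result -3.
  E7: re-runs because G11 7->3; H5 -7->-3; new result -3.
  G4: re-runs because E7 -7->-3; H5 -7->-3; new result -3.
  H4: re-runs because G4 -7->-3; new result 3.
  H7: re-runs because H4 7->3; H5 -7->-3; new result -9.
  H11: re-runs because H7 -49->-9; new result -9.
  D7: re-runs because H7 -49->-9; H11 -49->-9; new result 0 (unchanged).
  H1: re-examined; everything it read last time is the same (D7 unchanged, D7 unchanged) — cache 0 kept, no run.

The important point: at B11 every value read last time is unchanged, so the dirty flag clears without a run.

Run set: A10, B1, B3, D1, D7, D10, E7, F6, F7, G4, G11, G12, H4, H5, H7, H8, H11 (17 run).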